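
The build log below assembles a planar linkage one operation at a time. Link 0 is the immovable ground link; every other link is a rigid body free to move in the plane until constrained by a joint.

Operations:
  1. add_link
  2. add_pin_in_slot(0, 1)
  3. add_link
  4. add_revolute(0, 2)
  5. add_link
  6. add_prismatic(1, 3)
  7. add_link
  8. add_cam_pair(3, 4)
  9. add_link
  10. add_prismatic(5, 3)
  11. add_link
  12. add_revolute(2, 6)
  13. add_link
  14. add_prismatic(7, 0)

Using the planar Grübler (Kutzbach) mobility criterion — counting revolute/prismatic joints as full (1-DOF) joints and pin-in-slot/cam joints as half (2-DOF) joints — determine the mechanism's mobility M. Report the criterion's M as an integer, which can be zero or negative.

M = 9

[1;0;0] (link 0 is ground)
L+ [2;0;0]
PS(0,1)∈J2 [2;0;1]
L+ [3;0;1]
R(0,2)∈J1 [3;1;1]
L+ [4;1;1]
P(1,3)∈J1 [4;2;1]
L+ [5;2;1]
C(3,4)∈J2 [5;2;2]
L+ [6;2;2]
P(5,3)∈J1 [6;3;2]
L+ [7;3;2]
R(2,6)∈J1 [7;4;2]
L+ [8;4;2]
P(7,0)∈J1 [8;5;2]
mobility = 21 − 10 − 2 = 9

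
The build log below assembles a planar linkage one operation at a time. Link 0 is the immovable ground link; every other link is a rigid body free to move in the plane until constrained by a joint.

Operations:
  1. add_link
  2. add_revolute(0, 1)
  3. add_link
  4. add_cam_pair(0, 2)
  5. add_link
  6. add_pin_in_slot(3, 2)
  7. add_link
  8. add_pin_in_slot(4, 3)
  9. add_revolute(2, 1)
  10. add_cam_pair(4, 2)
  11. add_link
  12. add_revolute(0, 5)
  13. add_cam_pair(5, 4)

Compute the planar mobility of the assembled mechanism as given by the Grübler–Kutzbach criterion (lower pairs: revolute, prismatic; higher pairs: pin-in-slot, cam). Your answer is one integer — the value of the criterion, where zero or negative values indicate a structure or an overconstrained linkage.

ground; <1,0,0>
#1 <2,0,0>
R:0↔1 J1 <2,1,0>
#2 <3,1,0>
C:0↔2 J2 <3,1,1>
#3 <4,1,1>
PS:3↔2 J2 <4,1,2>
#4 <5,1,2>
PS:4↔3 J2 <5,1,3>
R:2↔1 J1 <5,2,3>
C:4↔2 J2 <5,2,4>
#5 <6,2,4>
R:0↔5 J1 <6,3,4>
C:5↔4 J2 <6,3,5>
3×5 − 2×3 − 1×5 = 4

M = 4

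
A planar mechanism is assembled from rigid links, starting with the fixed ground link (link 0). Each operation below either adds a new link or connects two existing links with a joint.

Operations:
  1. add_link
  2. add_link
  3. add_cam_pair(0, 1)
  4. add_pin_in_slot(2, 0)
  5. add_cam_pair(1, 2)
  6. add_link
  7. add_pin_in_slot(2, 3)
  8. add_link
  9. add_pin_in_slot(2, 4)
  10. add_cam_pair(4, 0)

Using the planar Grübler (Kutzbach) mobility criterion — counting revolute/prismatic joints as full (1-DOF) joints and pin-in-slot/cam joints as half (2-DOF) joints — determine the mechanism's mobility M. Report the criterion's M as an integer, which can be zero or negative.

M = 6

[1;0;0] (link 0 is ground)
L+ [2;0;0]
L+ [3;0;0]
C(0,1)∈J2 [3;0;1]
PS(2,0)∈J2 [3;0;2]
C(1,2)∈J2 [3;0;3]
L+ [4;0;3]
PS(2,3)∈J2 [4;0;4]
L+ [5;0;4]
PS(2,4)∈J2 [5;0;5]
C(4,0)∈J2 [5;0;6]
mobility = 12 − 0 − 6 = 6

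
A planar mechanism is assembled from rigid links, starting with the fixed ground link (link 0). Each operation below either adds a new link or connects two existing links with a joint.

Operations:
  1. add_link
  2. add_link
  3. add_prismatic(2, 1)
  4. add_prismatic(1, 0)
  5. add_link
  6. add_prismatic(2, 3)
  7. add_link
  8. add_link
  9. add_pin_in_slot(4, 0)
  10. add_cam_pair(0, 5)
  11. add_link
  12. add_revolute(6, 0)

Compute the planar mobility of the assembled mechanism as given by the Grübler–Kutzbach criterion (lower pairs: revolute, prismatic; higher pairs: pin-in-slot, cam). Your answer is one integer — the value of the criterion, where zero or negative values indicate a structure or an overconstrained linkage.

M = 8

link 0 = ground. State L|J1|J2 = 1|0|0
+link1  2|0|0
+link2  3|0|0
P(2,1) f=1→J1  3|1|0
P(1,0) f=1→J1  3|2|0
+link3  4|2|0
P(2,3) f=1→J1  4|3|0
+link4  5|3|0
+link5  6|3|0
PS(4,0) f=2→J2  6|3|1
C(0,5) f=2→J2  6|3|2
+link6  7|3|2
R(6,0) f=1→J1  7|4|2
M = 3(7−1)−2·4−2 = 18−8−2 = 8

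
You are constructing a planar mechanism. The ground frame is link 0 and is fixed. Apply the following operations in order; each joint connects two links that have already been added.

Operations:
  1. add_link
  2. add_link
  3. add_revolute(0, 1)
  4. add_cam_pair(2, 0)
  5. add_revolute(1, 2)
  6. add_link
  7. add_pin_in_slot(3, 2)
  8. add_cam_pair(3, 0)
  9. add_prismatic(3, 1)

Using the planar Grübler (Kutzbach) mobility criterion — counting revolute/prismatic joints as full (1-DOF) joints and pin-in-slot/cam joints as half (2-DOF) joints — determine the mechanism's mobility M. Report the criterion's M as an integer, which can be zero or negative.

link 0 = ground. State L|J1|J2 = 1|0|0
+link1  2|0|0
+link2  3|0|0
R(0,1) f=1→J1  3|1|0
C(2,0) f=2→J2  3|1|1
R(1,2) f=1→J1  3|2|1
+link3  4|2|1
PS(3,2) f=2→J2  4|2|2
C(3,0) f=2→J2  4|2|3
P(3,1) f=1→J1  4|3|3
M = 3(4−1)−2·3−3 = 9−6−3 = 0

M = 0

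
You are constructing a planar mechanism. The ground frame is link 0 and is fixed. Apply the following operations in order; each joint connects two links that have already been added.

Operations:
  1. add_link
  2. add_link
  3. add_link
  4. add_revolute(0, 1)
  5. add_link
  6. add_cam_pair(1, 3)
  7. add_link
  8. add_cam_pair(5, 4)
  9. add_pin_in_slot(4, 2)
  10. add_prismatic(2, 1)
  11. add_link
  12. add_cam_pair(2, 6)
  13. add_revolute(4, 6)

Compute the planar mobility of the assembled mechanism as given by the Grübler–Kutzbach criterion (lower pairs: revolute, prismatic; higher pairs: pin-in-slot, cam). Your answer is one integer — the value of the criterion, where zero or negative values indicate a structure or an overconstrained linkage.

M = 8

L=1 J1=0 J2=0
add link → L=2 J1=0 J2=0
add link → L=3 J1=0 J2=0
add link → L=4 J1=0 J2=0
R@0,1 dof=1 J1 → L=4 J1=1 J2=0
add link → L=5 J1=1 J2=0
C@1,3 dof=2 J2 → L=5 J1=1 J2=1
add link → L=6 J1=1 J2=1
C@5,4 dof=2 J2 → L=6 J1=1 J2=2
PS@4,2 dof=2 J2 → L=6 J1=1 J2=3
P@2,1 dof=1 J1 → L=6 J1=2 J2=3
add link → L=7 J1=2 J2=3
C@2,6 dof=2 J2 → L=7 J1=2 J2=4
R@4,6 dof=1 J1 → L=7 J1=3 J2=4
M=3(L−1)−2J1−J2=3·6−2·3−4=8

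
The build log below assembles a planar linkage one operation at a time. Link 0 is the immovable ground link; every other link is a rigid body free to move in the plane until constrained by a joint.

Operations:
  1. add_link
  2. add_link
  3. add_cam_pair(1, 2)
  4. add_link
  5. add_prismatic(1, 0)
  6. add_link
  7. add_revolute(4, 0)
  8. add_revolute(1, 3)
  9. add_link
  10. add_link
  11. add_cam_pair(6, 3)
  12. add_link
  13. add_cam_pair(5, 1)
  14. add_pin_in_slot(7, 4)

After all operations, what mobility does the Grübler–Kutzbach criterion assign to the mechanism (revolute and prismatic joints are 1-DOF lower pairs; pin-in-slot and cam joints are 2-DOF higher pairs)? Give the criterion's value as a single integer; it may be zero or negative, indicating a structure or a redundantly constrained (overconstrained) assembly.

ground; <1,0,0>
#1 <2,0,0>
#2 <3,0,0>
C:1↔2 J2 <3,0,1>
#3 <4,0,1>
P:1↔0 J1 <4,1,1>
#4 <5,1,1>
R:4↔0 J1 <5,2,1>
R:1↔3 J1 <5,3,1>
#5 <6,3,1>
#6 <7,3,1>
C:6↔3 J2 <7,3,2>
#7 <8,3,2>
C:5↔1 J2 <8,3,3>
PS:7↔4 J2 <8,3,4>
3×7 − 2×3 − 1×4 = 11

M = 11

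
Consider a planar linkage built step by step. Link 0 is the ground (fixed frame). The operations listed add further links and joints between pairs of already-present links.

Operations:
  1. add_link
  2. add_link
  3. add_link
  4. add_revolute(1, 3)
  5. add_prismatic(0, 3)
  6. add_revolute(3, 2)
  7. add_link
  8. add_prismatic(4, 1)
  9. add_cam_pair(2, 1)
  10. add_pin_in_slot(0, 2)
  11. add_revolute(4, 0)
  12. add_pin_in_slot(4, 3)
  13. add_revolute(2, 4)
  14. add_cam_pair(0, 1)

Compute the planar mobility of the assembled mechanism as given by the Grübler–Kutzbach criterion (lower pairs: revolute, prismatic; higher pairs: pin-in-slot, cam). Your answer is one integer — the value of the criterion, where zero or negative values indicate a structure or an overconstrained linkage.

[1;0;0] (link 0 is ground)
L+ [2;0;0]
L+ [3;0;0]
L+ [4;0;0]
R(1,3)∈J1 [4;1;0]
P(0,3)∈J1 [4;2;0]
R(3,2)∈J1 [4;3;0]
L+ [5;3;0]
P(4,1)∈J1 [5;4;0]
C(2,1)∈J2 [5;4;1]
PS(0,2)∈J2 [5;4;2]
R(4,0)∈J1 [5;5;2]
PS(4,3)∈J2 [5;5;3]
R(2,4)∈J1 [5;6;3]
C(0,1)∈J2 [5;6;4]
mobility = 12 − 12 − 4 = -4

M = -4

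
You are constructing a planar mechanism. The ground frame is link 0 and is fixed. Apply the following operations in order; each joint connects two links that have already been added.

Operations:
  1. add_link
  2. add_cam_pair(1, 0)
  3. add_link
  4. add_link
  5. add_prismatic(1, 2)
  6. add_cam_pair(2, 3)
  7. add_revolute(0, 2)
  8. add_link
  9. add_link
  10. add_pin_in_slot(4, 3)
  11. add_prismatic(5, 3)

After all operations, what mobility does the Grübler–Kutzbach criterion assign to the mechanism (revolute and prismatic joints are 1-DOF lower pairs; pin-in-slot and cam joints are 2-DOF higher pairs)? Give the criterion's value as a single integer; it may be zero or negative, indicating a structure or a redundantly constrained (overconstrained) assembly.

L=1 J1=0 J2=0
add link → L=2 J1=0 J2=0
C@1,0 dof=2 J2 → L=2 J1=0 J2=1
add link → L=3 J1=0 J2=1
add link → L=4 J1=0 J2=1
P@1,2 dof=1 J1 → L=4 J1=1 J2=1
C@2,3 dof=2 J2 → L=4 J1=1 J2=2
R@0,2 dof=1 J1 → L=4 J1=2 J2=2
add link → L=5 J1=2 J2=2
add link → L=6 J1=2 J2=2
PS@4,3 dof=2 J2 → L=6 J1=2 J2=3
P@5,3 dof=1 J1 → L=6 J1=3 J2=3
M=3(L−1)−2J1−J2=3·5−2·3−3=6

M = 6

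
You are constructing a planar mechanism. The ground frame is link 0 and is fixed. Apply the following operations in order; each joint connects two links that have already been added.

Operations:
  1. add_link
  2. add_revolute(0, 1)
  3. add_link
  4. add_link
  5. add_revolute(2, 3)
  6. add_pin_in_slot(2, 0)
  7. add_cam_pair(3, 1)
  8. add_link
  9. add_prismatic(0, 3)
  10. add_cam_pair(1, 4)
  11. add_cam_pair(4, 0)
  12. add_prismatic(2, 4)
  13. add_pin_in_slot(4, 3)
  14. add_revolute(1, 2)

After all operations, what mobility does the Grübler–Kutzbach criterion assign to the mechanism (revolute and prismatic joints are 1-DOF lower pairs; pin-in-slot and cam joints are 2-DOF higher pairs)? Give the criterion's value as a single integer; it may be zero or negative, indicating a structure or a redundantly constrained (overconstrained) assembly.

link 0 = ground. State L|J1|J2 = 1|0|0
+link1  2|0|0
R(0,1) f=1→J1  2|1|0
+link2  3|1|0
+link3  4|1|0
R(2,3) f=1→J1  4|2|0
PS(2,0) f=2→J2  4|2|1
C(3,1) f=2→J2  4|2|2
+link4  5|2|2
P(0,3) f=1→J1  5|3|2
C(1,4) f=2→J2  5|3|3
C(4,0) f=2→J2  5|3|4
P(2,4) f=1→J1  5|4|4
PS(4,3) f=2→J2  5|4|5
R(1,2) f=1→J1  5|5|5
M = 3(5−1)−2·5−5 = 12−10−5 = -3

M = -3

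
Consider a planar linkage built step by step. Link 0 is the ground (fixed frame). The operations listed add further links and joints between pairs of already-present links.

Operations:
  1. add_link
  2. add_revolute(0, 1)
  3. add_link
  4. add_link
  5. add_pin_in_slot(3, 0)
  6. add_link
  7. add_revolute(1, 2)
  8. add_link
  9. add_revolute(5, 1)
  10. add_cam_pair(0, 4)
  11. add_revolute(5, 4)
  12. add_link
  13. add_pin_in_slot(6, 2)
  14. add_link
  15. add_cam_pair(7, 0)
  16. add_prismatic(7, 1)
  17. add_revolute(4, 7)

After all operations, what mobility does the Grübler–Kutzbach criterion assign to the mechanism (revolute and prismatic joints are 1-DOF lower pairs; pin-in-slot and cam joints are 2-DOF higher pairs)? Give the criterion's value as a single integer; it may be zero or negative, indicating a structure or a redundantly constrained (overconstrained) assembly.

M = 5

ground; <1,0,0>
#1 <2,0,0>
R:0↔1 J1 <2,1,0>
#2 <3,1,0>
#3 <4,1,0>
PS:3↔0 J2 <4,1,1>
#4 <5,1,1>
R:1↔2 J1 <5,2,1>
#5 <6,2,1>
R:5↔1 J1 <6,3,1>
C:0↔4 J2 <6,3,2>
R:5↔4 J1 <6,4,2>
#6 <7,4,2>
PS:6↔2 J2 <7,4,3>
#7 <8,4,3>
C:7↔0 J2 <8,4,4>
P:7↔1 J1 <8,5,4>
R:4↔7 J1 <8,6,4>
3×7 − 2×6 − 1×4 = 5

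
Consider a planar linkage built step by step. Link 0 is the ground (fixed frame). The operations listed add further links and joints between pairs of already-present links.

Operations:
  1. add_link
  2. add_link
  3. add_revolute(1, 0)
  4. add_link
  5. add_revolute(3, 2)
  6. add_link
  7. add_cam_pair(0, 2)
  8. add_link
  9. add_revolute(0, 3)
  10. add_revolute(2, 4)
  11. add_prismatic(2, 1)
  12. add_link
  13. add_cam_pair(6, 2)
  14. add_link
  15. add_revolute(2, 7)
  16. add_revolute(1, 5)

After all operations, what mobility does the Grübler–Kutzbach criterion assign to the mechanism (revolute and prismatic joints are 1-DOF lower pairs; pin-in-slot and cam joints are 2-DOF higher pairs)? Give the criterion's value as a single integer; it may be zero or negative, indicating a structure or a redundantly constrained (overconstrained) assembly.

M = 5

link 0 = ground. State L|J1|J2 = 1|0|0
+link1  2|0|0
+link2  3|0|0
R(1,0) f=1→J1  3|1|0
+link3  4|1|0
R(3,2) f=1→J1  4|2|0
+link4  5|2|0
C(0,2) f=2→J2  5|2|1
+link5  6|2|1
R(0,3) f=1→J1  6|3|1
R(2,4) f=1→J1  6|4|1
P(2,1) f=1→J1  6|5|1
+link6  7|5|1
C(6,2) f=2→J2  7|5|2
+link7  8|5|2
R(2,7) f=1→J1  8|6|2
R(1,5) f=1→J1  8|7|2
M = 3(8−1)−2·7−2 = 21−14−2 = 5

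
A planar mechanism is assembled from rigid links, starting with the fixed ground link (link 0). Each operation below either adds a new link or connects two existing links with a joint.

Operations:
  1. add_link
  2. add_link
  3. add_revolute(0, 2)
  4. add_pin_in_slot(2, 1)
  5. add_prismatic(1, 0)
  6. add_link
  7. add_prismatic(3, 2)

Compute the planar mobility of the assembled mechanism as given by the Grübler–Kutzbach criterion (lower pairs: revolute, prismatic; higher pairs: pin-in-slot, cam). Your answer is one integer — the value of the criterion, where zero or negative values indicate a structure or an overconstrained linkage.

M = 2

[1;0;0] (link 0 is ground)
L+ [2;0;0]
L+ [3;0;0]
R(0,2)∈J1 [3;1;0]
PS(2,1)∈J2 [3;1;1]
P(1,0)∈J1 [3;2;1]
L+ [4;2;1]
P(3,2)∈J1 [4;3;1]
mobility = 9 − 6 − 1 = 2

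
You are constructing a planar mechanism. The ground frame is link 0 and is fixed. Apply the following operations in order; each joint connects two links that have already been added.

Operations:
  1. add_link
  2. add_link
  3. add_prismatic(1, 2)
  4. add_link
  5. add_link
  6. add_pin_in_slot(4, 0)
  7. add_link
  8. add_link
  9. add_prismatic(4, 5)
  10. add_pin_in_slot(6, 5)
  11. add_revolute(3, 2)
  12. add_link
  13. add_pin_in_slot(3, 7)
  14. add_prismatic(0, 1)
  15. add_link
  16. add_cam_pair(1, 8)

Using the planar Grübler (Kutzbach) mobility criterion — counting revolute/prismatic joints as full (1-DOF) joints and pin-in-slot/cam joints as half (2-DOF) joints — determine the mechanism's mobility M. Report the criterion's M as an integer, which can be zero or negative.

ground; <1,0,0>
#1 <2,0,0>
#2 <3,0,0>
P:1↔2 J1 <3,1,0>
#3 <4,1,0>
#4 <5,1,0>
PS:4↔0 J2 <5,1,1>
#5 <6,1,1>
#6 <7,1,1>
P:4↔5 J1 <7,2,1>
PS:6↔5 J2 <7,2,2>
R:3↔2 J1 <7,3,2>
#7 <8,3,2>
PS:3↔7 J2 <8,3,3>
P:0↔1 J1 <8,4,3>
#8 <9,4,3>
C:1↔8 J2 <9,4,4>
3×8 − 2×4 − 1×4 = 12

M = 12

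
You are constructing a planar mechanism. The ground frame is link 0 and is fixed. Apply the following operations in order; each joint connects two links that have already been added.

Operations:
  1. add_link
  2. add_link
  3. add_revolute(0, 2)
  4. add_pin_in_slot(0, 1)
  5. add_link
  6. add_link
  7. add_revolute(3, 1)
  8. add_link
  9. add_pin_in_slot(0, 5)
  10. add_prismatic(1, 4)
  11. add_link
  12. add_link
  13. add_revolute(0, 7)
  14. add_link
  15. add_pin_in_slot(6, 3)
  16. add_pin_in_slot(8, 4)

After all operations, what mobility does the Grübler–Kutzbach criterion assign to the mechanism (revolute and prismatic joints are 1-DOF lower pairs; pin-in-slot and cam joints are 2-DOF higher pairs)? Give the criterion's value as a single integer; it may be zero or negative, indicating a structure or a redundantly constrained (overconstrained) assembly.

ground; <1,0,0>
#1 <2,0,0>
#2 <3,0,0>
R:0↔2 J1 <3,1,0>
PS:0↔1 J2 <3,1,1>
#3 <4,1,1>
#4 <5,1,1>
R:3↔1 J1 <5,2,1>
#5 <6,2,1>
PS:0↔5 J2 <6,2,2>
P:1↔4 J1 <6,3,2>
#6 <7,3,2>
#7 <8,3,2>
R:0↔7 J1 <8,4,2>
#8 <9,4,2>
PS:6↔3 J2 <9,4,3>
PS:8↔4 J2 <9,4,4>
3×8 − 2×4 − 1×4 = 12

M = 12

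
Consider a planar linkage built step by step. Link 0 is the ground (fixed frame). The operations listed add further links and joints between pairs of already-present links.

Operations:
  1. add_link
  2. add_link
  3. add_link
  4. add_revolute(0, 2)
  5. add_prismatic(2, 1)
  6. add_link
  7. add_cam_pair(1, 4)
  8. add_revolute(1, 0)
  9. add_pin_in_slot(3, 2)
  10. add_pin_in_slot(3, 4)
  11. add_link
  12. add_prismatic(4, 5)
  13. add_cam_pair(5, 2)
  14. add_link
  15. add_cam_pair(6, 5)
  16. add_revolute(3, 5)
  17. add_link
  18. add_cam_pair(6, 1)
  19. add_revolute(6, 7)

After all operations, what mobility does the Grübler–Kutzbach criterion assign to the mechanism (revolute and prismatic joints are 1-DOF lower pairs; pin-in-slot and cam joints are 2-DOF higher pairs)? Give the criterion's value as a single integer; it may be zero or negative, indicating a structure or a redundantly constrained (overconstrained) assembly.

link 0 = ground. State L|J1|J2 = 1|0|0
+link1  2|0|0
+link2  3|0|0
+link3  4|0|0
R(0,2) f=1→J1  4|1|0
P(2,1) f=1→J1  4|2|0
+link4  5|2|0
C(1,4) f=2→J2  5|2|1
R(1,0) f=1→J1  5|3|1
PS(3,2) f=2→J2  5|3|2
PS(3,4) f=2→J2  5|3|3
+link5  6|3|3
P(4,5) f=1→J1  6|4|3
C(5,2) f=2→J2  6|4|4
+link6  7|4|4
C(6,5) f=2→J2  7|4|5
R(3,5) f=1→J1  7|5|5
+link7  8|5|5
C(6,1) f=2→J2  8|5|6
R(6,7) f=1→J1  8|6|6
M = 3(8−1)−2·6−6 = 21−12−6 = 3

M = 3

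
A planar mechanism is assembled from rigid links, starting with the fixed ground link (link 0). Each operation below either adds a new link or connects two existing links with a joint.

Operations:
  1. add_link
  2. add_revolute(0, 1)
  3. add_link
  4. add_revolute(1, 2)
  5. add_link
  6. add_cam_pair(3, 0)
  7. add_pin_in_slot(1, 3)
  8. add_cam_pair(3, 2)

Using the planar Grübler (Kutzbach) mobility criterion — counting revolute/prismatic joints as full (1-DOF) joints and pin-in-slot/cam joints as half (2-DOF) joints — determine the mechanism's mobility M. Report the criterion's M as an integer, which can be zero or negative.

M = 2

ground; <1,0,0>
#1 <2,0,0>
R:0↔1 J1 <2,1,0>
#2 <3,1,0>
R:1↔2 J1 <3,2,0>
#3 <4,2,0>
C:3↔0 J2 <4,2,1>
PS:1↔3 J2 <4,2,2>
C:3↔2 J2 <4,2,3>
3×3 − 2×2 − 1×3 = 2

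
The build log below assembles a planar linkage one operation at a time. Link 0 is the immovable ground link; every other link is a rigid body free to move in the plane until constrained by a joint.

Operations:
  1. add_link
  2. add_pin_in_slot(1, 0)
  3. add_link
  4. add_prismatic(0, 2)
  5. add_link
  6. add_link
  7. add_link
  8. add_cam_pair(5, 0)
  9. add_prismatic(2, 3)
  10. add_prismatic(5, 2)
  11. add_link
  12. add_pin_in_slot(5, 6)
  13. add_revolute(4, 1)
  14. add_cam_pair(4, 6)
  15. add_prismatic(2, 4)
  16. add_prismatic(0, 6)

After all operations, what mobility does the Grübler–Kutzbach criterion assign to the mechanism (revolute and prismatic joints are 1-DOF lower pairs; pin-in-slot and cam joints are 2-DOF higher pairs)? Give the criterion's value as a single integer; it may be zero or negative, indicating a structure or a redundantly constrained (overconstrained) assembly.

link 0 = ground. State L|J1|J2 = 1|0|0
+link1  2|0|0
PS(1,0) f=2→J2  2|0|1
+link2  3|0|1
P(0,2) f=1→J1  3|1|1
+link3  4|1|1
+link4  5|1|1
+link5  6|1|1
C(5,0) f=2→J2  6|1|2
P(2,3) f=1→J1  6|2|2
P(5,2) f=1→J1  6|3|2
+link6  7|3|2
PS(5,6) f=2→J2  7|3|3
R(4,1) f=1→J1  7|4|3
C(4,6) f=2→J2  7|4|4
P(2,4) f=1→J1  7|5|4
P(0,6) f=1→J1  7|6|4
M = 3(7−1)−2·6−4 = 18−12−4 = 2

M = 2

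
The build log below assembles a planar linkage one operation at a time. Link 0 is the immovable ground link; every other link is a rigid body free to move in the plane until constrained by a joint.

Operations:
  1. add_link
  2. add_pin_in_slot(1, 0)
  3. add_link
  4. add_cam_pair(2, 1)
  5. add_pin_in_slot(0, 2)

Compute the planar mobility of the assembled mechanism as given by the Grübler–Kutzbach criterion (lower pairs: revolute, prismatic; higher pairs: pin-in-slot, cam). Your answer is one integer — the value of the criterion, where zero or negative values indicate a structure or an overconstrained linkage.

ground; <1,0,0>
#1 <2,0,0>
PS:1↔0 J2 <2,0,1>
#2 <3,0,1>
C:2↔1 J2 <3,0,2>
PS:0↔2 J2 <3,0,3>
3×2 − 2×0 − 1×3 = 3

M = 3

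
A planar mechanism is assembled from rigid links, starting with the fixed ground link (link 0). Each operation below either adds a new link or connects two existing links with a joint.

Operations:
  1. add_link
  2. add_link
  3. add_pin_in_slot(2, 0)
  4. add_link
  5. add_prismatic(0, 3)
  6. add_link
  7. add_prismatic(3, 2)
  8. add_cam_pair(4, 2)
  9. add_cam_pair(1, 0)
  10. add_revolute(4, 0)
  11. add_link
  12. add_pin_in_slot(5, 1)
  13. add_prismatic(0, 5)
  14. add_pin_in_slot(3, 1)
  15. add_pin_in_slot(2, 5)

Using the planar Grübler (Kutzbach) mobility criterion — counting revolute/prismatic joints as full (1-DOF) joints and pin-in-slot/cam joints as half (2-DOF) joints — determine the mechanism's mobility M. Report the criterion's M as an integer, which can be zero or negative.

M = 1

[1;0;0] (link 0 is ground)
L+ [2;0;0]
L+ [3;0;0]
PS(2,0)∈J2 [3;0;1]
L+ [4;0;1]
P(0,3)∈J1 [4;1;1]
L+ [5;1;1]
P(3,2)∈J1 [5;2;1]
C(4,2)∈J2 [5;2;2]
C(1,0)∈J2 [5;2;3]
R(4,0)∈J1 [5;3;3]
L+ [6;3;3]
PS(5,1)∈J2 [6;3;4]
P(0,5)∈J1 [6;4;4]
PS(3,1)∈J2 [6;4;5]
PS(2,5)∈J2 [6;4;6]
mobility = 15 − 8 − 6 = 1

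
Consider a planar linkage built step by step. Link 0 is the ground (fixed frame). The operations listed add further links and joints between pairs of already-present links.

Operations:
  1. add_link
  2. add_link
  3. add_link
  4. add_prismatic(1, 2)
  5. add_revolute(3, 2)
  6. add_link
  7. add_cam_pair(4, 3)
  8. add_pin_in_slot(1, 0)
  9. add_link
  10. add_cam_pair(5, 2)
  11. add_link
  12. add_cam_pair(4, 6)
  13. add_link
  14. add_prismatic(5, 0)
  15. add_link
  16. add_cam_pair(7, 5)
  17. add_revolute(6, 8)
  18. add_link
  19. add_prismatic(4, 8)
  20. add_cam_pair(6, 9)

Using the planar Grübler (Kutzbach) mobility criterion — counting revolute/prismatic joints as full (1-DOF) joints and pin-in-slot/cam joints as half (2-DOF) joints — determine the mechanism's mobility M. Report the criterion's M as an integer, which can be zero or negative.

[1;0;0] (link 0 is ground)
L+ [2;0;0]
L+ [3;0;0]
L+ [4;0;0]
P(1,2)∈J1 [4;1;0]
R(3,2)∈J1 [4;2;0]
L+ [5;2;0]
C(4,3)∈J2 [5;2;1]
PS(1,0)∈J2 [5;2;2]
L+ [6;2;2]
C(5,2)∈J2 [6;2;3]
L+ [7;2;3]
C(4,6)∈J2 [7;2;4]
L+ [8;2;4]
P(5,0)∈J1 [8;3;4]
L+ [9;3;4]
C(7,5)∈J2 [9;3;5]
R(6,8)∈J1 [9;4;5]
L+ [10;4;5]
P(4,8)∈J1 [10;5;5]
C(6,9)∈J2 [10;5;6]
mobility = 27 − 10 − 6 = 11

M = 11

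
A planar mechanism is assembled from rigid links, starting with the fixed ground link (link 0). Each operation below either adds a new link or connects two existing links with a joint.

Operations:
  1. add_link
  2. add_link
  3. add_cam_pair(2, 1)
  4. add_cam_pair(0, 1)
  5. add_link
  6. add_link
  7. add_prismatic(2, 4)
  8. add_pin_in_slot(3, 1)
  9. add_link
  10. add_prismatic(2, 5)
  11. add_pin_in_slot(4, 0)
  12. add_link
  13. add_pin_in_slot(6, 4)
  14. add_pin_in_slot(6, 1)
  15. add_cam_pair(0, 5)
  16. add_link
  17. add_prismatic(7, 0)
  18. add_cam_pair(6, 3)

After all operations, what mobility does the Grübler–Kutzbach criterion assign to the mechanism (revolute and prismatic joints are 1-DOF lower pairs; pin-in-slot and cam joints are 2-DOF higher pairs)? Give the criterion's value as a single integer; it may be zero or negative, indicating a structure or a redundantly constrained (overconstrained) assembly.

[1;0;0] (link 0 is ground)
L+ [2;0;0]
L+ [3;0;0]
C(2,1)∈J2 [3;0;1]
C(0,1)∈J2 [3;0;2]
L+ [4;0;2]
L+ [5;0;2]
P(2,4)∈J1 [5;1;2]
PS(3,1)∈J2 [5;1;3]
L+ [6;1;3]
P(2,5)∈J1 [6;2;3]
PS(4,0)∈J2 [6;2;4]
L+ [7;2;4]
PS(6,4)∈J2 [7;2;5]
PS(6,1)∈J2 [7;2;6]
C(0,5)∈J2 [7;2;7]
L+ [8;2;7]
P(7,0)∈J1 [8;3;7]
C(6,3)∈J2 [8;3;8]
mobility = 21 − 6 − 8 = 7

M = 7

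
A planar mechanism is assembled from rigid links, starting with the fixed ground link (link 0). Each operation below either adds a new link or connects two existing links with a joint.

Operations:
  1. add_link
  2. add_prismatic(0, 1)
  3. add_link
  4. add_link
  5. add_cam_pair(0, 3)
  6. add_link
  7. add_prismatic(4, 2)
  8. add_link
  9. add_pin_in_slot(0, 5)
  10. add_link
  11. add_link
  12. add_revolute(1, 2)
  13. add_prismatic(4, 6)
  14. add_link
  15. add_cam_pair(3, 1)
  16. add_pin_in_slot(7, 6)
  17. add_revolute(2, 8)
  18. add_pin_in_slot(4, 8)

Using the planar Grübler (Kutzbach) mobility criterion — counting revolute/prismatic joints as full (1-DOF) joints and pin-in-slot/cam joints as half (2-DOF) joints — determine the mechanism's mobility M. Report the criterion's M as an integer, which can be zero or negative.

M = 9

(L,J1,J2)=(1,0,0); link0 fixed
link1: (2,0,0)
P 0-1 [J1]: (2,1,0)
link2: (3,1,0)
link3: (4,1,0)
C 0-3 [J2]: (4,1,1)
link4: (5,1,1)
P 4-2 [J1]: (5,2,1)
link5: (6,2,1)
PS 0-5 [J2]: (6,2,2)
link6: (7,2,2)
link7: (8,2,2)
R 1-2 [J1]: (8,3,2)
P 4-6 [J1]: (8,4,2)
link8: (9,4,2)
C 3-1 [J2]: (9,4,3)
PS 7-6 [J2]: (9,4,4)
R 2-8 [J1]: (9,5,4)
PS 4-8 [J2]: (9,5,5)
Grübler: 3·8 − 2·5 − 5 = 9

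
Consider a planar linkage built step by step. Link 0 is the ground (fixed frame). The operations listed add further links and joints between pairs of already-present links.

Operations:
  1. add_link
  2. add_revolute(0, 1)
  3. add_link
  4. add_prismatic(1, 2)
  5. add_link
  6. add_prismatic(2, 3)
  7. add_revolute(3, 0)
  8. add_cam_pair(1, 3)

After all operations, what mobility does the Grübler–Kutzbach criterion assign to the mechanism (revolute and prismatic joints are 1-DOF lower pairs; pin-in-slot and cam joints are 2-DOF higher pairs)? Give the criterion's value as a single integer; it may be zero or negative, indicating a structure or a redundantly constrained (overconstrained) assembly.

M = 0

ground; <1,0,0>
#1 <2,0,0>
R:0↔1 J1 <2,1,0>
#2 <3,1,0>
P:1↔2 J1 <3,2,0>
#3 <4,2,0>
P:2↔3 J1 <4,3,0>
R:3↔0 J1 <4,4,0>
C:1↔3 J2 <4,4,1>
3×3 − 2×4 − 1×1 = 0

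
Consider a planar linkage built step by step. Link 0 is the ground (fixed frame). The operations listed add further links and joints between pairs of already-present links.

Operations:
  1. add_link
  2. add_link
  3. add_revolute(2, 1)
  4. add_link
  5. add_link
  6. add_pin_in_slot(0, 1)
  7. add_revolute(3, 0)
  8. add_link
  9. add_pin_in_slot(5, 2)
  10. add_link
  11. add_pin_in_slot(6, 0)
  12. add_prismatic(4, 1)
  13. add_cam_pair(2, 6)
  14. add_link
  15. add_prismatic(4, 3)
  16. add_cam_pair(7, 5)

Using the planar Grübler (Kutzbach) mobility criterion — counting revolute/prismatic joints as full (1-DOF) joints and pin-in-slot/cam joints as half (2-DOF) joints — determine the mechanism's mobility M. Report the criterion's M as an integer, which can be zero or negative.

[1;0;0] (link 0 is ground)
L+ [2;0;0]
L+ [3;0;0]
R(2,1)∈J1 [3;1;0]
L+ [4;1;0]
L+ [5;1;0]
PS(0,1)∈J2 [5;1;1]
R(3,0)∈J1 [5;2;1]
L+ [6;2;1]
PS(5,2)∈J2 [6;2;2]
L+ [7;2;2]
PS(6,0)∈J2 [7;2;3]
P(4,1)∈J1 [7;3;3]
C(2,6)∈J2 [7;3;4]
L+ [8;3;4]
P(4,3)∈J1 [8;4;4]
C(7,5)∈J2 [8;4;5]
mobility = 21 − 8 − 5 = 8

M = 8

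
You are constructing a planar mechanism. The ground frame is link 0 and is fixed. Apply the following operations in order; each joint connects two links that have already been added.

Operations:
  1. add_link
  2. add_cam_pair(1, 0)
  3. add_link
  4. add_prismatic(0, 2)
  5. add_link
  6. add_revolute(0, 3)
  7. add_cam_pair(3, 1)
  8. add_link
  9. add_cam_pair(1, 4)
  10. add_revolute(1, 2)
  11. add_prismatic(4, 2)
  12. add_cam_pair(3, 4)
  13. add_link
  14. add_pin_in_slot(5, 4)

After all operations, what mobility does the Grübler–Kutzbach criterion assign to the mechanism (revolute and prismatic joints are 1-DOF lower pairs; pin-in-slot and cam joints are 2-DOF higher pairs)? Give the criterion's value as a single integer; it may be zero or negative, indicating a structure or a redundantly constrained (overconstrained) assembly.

[1;0;0] (link 0 is ground)
L+ [2;0;0]
C(1,0)∈J2 [2;0;1]
L+ [3;0;1]
P(0,2)∈J1 [3;1;1]
L+ [4;1;1]
R(0,3)∈J1 [4;2;1]
C(3,1)∈J2 [4;2;2]
L+ [5;2;2]
C(1,4)∈J2 [5;2;3]
R(1,2)∈J1 [5;3;3]
P(4,2)∈J1 [5;4;3]
C(3,4)∈J2 [5;4;4]
L+ [6;4;4]
PS(5,4)∈J2 [6;4;5]
mobility = 15 − 8 − 5 = 2

M = 2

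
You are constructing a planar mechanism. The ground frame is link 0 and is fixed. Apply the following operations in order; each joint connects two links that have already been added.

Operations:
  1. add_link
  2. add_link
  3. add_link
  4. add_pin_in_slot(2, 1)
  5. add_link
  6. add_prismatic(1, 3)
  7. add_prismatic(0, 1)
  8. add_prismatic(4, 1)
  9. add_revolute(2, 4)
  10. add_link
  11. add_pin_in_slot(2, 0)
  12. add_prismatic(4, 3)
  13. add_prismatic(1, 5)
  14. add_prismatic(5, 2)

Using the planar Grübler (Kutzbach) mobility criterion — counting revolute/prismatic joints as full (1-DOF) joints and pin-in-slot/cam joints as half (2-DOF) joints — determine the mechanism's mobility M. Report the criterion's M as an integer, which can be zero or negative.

M = -1

L=1 J1=0 J2=0
add link → L=2 J1=0 J2=0
add link → L=3 J1=0 J2=0
add link → L=4 J1=0 J2=0
PS@2,1 dof=2 J2 → L=4 J1=0 J2=1
add link → L=5 J1=0 J2=1
P@1,3 dof=1 J1 → L=5 J1=1 J2=1
P@0,1 dof=1 J1 → L=5 J1=2 J2=1
P@4,1 dof=1 J1 → L=5 J1=3 J2=1
R@2,4 dof=1 J1 → L=5 J1=4 J2=1
add link → L=6 J1=4 J2=1
PS@2,0 dof=2 J2 → L=6 J1=4 J2=2
P@4,3 dof=1 J1 → L=6 J1=5 J2=2
P@1,5 dof=1 J1 → L=6 J1=6 J2=2
P@5,2 dof=1 J1 → L=6 J1=7 J2=2
M=3(L−1)−2J1−J2=3·5−2·7−2=-1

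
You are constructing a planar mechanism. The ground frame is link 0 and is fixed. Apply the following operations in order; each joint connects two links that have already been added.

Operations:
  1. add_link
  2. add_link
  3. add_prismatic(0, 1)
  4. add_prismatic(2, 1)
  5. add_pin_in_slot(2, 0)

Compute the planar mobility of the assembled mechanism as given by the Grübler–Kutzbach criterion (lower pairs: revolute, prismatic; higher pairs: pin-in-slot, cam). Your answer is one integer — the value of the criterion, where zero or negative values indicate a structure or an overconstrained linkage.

L=1 J1=0 J2=0
add link → L=2 J1=0 J2=0
add link → L=3 J1=0 J2=0
P@0,1 dof=1 J1 → L=3 J1=1 J2=0
P@2,1 dof=1 J1 → L=3 J1=2 J2=0
PS@2,0 dof=2 J2 → L=3 J1=2 J2=1
M=3(L−1)−2J1−J2=3·2−2·2−1=1

M = 1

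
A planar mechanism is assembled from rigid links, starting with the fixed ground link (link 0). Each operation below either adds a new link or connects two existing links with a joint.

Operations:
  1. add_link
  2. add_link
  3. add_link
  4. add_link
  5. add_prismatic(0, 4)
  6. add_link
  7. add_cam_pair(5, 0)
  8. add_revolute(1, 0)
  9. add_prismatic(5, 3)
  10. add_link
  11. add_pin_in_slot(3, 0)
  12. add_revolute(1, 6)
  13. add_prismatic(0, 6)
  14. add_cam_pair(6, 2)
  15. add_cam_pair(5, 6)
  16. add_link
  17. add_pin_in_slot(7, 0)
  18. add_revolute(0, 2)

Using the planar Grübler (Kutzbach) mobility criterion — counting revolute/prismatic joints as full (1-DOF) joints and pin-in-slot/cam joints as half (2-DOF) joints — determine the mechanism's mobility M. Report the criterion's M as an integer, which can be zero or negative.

M = 4

[1;0;0] (link 0 is ground)
L+ [2;0;0]
L+ [3;0;0]
L+ [4;0;0]
L+ [5;0;0]
P(0,4)∈J1 [5;1;0]
L+ [6;1;0]
C(5,0)∈J2 [6;1;1]
R(1,0)∈J1 [6;2;1]
P(5,3)∈J1 [6;3;1]
L+ [7;3;1]
PS(3,0)∈J2 [7;3;2]
R(1,6)∈J1 [7;4;2]
P(0,6)∈J1 [7;5;2]
C(6,2)∈J2 [7;5;3]
C(5,6)∈J2 [7;5;4]
L+ [8;5;4]
PS(7,0)∈J2 [8;5;5]
R(0,2)∈J1 [8;6;5]
mobility = 21 − 12 − 5 = 4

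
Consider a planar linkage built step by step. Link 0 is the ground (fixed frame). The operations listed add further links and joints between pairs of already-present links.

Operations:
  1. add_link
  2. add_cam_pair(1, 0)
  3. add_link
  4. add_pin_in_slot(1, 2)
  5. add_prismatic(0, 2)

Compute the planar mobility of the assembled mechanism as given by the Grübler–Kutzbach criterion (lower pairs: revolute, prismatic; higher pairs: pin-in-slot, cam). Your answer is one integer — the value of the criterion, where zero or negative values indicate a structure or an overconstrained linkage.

M = 2

L=1 J1=0 J2=0
add link → L=2 J1=0 J2=0
C@1,0 dof=2 J2 → L=2 J1=0 J2=1
add link → L=3 J1=0 J2=1
PS@1,2 dof=2 J2 → L=3 J1=0 J2=2
P@0,2 dof=1 J1 → L=3 J1=1 J2=2
M=3(L−1)−2J1−J2=3·2−2·1−2=2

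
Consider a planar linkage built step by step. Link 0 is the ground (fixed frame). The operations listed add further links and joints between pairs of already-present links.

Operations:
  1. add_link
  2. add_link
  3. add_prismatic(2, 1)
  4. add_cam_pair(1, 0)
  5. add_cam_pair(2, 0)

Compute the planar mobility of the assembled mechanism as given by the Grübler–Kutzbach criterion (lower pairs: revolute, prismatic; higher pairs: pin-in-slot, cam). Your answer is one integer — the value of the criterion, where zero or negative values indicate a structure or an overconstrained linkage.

M = 2

ground; <1,0,0>
#1 <2,0,0>
#2 <3,0,0>
P:2↔1 J1 <3,1,0>
C:1↔0 J2 <3,1,1>
C:2↔0 J2 <3,1,2>
3×2 − 2×1 − 1×2 = 2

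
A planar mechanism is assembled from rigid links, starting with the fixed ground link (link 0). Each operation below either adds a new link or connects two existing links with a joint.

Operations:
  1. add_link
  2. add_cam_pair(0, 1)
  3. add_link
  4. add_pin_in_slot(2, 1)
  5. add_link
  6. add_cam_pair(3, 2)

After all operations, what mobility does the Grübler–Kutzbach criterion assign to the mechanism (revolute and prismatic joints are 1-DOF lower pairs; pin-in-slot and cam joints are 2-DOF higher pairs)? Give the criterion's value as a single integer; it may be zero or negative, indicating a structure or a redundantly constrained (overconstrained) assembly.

M = 6

L=1 J1=0 J2=0
add link → L=2 J1=0 J2=0
C@0,1 dof=2 J2 → L=2 J1=0 J2=1
add link → L=3 J1=0 J2=1
PS@2,1 dof=2 J2 → L=3 J1=0 J2=2
add link → L=4 J1=0 J2=2
C@3,2 dof=2 J2 → L=4 J1=0 J2=3
M=3(L−1)−2J1−J2=3·3−2·0−3=6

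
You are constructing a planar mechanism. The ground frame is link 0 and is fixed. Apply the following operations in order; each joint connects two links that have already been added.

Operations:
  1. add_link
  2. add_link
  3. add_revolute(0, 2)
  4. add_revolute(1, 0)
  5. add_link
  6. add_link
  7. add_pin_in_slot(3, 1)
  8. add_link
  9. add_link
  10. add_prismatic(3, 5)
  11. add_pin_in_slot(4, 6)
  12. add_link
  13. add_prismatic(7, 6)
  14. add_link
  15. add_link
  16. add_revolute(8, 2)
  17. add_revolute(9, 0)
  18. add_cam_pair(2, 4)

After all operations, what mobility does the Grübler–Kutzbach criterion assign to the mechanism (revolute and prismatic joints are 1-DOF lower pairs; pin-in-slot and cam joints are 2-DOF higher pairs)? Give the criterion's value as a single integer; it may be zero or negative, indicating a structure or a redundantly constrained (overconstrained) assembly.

ground; <1,0,0>
#1 <2,0,0>
#2 <3,0,0>
R:0↔2 J1 <3,1,0>
R:1↔0 J1 <3,2,0>
#3 <4,2,0>
#4 <5,2,0>
PS:3↔1 J2 <5,2,1>
#5 <6,2,1>
#6 <7,2,1>
P:3↔5 J1 <7,3,1>
PS:4↔6 J2 <7,3,2>
#7 <8,3,2>
P:7↔6 J1 <8,4,2>
#8 <9,4,2>
#9 <10,4,2>
R:8↔2 J1 <10,5,2>
R:9↔0 J1 <10,6,2>
C:2↔4 J2 <10,6,3>
3×9 − 2×6 − 1×3 = 12

M = 12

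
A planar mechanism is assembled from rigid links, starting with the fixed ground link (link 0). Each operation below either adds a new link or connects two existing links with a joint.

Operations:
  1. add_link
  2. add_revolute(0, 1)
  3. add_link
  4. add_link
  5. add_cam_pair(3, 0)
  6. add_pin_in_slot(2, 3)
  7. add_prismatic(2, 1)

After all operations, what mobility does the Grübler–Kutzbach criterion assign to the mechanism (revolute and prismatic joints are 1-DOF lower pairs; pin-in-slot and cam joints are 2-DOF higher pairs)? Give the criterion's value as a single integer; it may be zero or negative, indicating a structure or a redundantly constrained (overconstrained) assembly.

ground; <1,0,0>
#1 <2,0,0>
R:0↔1 J1 <2,1,0>
#2 <3,1,0>
#3 <4,1,0>
C:3↔0 J2 <4,1,1>
PS:2↔3 J2 <4,1,2>
P:2↔1 J1 <4,2,2>
3×3 − 2×2 − 1×2 = 3

M = 3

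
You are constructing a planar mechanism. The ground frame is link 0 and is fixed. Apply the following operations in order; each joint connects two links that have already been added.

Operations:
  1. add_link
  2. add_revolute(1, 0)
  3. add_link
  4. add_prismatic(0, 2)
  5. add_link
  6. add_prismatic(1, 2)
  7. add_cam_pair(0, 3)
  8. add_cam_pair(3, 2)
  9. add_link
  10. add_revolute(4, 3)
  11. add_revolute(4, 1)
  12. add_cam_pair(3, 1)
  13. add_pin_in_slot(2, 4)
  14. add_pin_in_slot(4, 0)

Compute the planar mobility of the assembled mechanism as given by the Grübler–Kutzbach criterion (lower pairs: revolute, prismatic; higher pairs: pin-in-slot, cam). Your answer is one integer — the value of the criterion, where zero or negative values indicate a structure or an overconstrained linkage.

M = -3

[1;0;0] (link 0 is ground)
L+ [2;0;0]
R(1,0)∈J1 [2;1;0]
L+ [3;1;0]
P(0,2)∈J1 [3;2;0]
L+ [4;2;0]
P(1,2)∈J1 [4;3;0]
C(0,3)∈J2 [4;3;1]
C(3,2)∈J2 [4;3;2]
L+ [5;3;2]
R(4,3)∈J1 [5;4;2]
R(4,1)∈J1 [5;5;2]
C(3,1)∈J2 [5;5;3]
PS(2,4)∈J2 [5;5;4]
PS(4,0)∈J2 [5;5;5]
mobility = 12 − 10 − 5 = -3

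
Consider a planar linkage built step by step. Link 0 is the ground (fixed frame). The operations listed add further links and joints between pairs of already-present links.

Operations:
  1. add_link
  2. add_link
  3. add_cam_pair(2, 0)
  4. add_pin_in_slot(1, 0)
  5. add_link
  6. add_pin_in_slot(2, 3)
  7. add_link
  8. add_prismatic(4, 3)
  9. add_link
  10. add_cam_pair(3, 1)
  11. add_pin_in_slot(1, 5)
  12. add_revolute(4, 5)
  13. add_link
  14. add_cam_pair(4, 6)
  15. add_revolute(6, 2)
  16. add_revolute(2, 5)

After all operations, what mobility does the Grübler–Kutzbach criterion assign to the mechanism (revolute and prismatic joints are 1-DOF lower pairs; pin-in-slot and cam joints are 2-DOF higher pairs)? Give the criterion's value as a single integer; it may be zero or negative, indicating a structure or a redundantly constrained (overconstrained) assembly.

ground; <1,0,0>
#1 <2,0,0>
#2 <3,0,0>
C:2↔0 J2 <3,0,1>
PS:1↔0 J2 <3,0,2>
#3 <4,0,2>
PS:2↔3 J2 <4,0,3>
#4 <5,0,3>
P:4↔3 J1 <5,1,3>
#5 <6,1,3>
C:3↔1 J2 <6,1,4>
PS:1↔5 J2 <6,1,5>
R:4↔5 J1 <6,2,5>
#6 <7,2,5>
C:4↔6 J2 <7,2,6>
R:6↔2 J1 <7,3,6>
R:2↔5 J1 <7,4,6>
3×6 − 2×4 − 1×6 = 4

M = 4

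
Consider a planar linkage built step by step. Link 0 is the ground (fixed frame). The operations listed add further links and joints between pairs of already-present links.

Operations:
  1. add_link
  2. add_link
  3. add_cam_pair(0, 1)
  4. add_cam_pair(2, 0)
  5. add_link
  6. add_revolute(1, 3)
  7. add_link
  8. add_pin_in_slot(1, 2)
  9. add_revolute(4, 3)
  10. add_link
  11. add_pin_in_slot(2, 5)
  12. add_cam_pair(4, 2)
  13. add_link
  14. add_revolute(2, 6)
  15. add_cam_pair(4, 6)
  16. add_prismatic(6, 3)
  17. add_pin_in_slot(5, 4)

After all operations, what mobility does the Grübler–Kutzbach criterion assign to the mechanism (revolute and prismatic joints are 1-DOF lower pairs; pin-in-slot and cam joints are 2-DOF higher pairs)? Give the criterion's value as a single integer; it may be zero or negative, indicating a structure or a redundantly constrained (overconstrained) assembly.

[1;0;0] (link 0 is ground)
L+ [2;0;0]
L+ [3;0;0]
C(0,1)∈J2 [3;0;1]
C(2,0)∈J2 [3;0;2]
L+ [4;0;2]
R(1,3)∈J1 [4;1;2]
L+ [5;1;2]
PS(1,2)∈J2 [5;1;3]
R(4,3)∈J1 [5;2;3]
L+ [6;2;3]
PS(2,5)∈J2 [6;2;4]
C(4,2)∈J2 [6;2;5]
L+ [7;2;5]
R(2,6)∈J1 [7;3;5]
C(4,6)∈J2 [7;3;6]
P(6,3)∈J1 [7;4;6]
PS(5,4)∈J2 [7;4;7]
mobility = 18 − 8 − 7 = 3

M = 3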